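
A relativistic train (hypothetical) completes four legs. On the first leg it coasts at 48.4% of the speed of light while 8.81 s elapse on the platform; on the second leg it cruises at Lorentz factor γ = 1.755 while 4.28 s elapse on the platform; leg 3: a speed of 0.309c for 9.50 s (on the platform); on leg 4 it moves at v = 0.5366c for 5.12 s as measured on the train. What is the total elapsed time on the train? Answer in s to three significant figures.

τ = 24.3 s

Leg 1: β = 0.484; γ = 1/√(1 − 0.484²) = 1/√0.7657 = 1.143; τ_1 = 8.81/1.143 = 7.709 s.
Leg 2: γ = 1.755; τ_2 = 4.28/1.755 = 2.439 s.
Leg 3: γ = 1/√(1 − 0.309²) = 1/√0.9045 = 1.051; τ_3 = 9.50/1.051 = 9.035 s.
Leg 4: 5.12 s is already measured on the train.
Total: 7.709 + 2.439 + 9.035 + 5.120 s.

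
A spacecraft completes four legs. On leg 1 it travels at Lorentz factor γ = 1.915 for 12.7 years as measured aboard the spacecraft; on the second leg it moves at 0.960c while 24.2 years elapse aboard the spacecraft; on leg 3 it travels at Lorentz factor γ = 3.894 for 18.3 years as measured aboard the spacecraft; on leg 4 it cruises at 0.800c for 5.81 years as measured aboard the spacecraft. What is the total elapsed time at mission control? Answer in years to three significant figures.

Δt = 192 years

Leg 1: γ = 1.915; Δt_1 = 1.915 × 12.7 = 24.32 years.
Leg 2: γ = 1/√(1 − 0.960²) = 25/7 ≈ 3.571; Δt_2 = 3.571 × 24.2 = 86.43 years.
Leg 3: γ = 3.894; Δt_3 = 3.894 × 18.3 = 71.26 years.
Leg 4: γ = 1/√(1 − 0.800²) = 5/3 ≈ 1.667; Δt_4 = 1.667 × 5.81 = 9.683 years.
Total: 24.32 + 86.43 + 71.26 + 9.683 years.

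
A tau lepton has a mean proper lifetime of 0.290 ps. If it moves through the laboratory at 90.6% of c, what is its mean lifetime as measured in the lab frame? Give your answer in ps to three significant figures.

β = 0.906; γ = 1/√(1 − 0.906²) = 1/√0.1792 = 2.363
The rest-frame lifetime is the proper time; the lab measures the dilated interval Δt = γτ₀ = 2.363 × 0.290 ps.

Δt = 0.685 ps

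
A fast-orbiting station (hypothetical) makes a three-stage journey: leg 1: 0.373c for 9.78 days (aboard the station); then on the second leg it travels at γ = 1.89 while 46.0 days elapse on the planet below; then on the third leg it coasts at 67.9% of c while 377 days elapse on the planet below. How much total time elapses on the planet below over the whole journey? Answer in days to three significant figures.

Leg 1: γ = 1/√(1 − 0.373²) = 1/√0.8609 = 1.078; Δt_1 = 1.078 × 9.78 = 10.54 days.
Leg 2: 46.0 days is already measured on the planet below.
Leg 3: 377 days is already measured on the planet below.
Total: 10.54 + 46.00 + 377.0 days.

Δt = 434 days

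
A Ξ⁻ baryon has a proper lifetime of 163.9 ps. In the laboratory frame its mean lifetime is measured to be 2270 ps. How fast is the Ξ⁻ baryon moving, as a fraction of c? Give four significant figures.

v = 0.9974c

γ = Δt/τ₀ = 2270/163.9 = 13.85
β = √(1 − 1/γ²) = √(1 − 0.005213) = √0.9948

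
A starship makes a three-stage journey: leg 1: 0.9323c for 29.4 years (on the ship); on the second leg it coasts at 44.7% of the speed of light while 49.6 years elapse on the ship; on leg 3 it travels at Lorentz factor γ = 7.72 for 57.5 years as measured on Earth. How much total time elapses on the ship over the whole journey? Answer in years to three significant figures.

τ = 86.4 years

Leg 1: 29.4 years is already measured on the ship.
Leg 2: 49.6 years is already measured on the ship.
Leg 3: γ = 7.72; τ_3 = 57.5/7.720 = 7.448 years.
Total: 29.40 + 49.60 + 7.448 years.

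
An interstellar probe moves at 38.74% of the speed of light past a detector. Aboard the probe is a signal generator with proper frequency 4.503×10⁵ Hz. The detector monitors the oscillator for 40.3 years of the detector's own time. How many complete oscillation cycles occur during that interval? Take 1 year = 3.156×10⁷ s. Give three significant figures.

β = 0.3874; γ = 1/√(1 − 0.3874²) = 1/√0.8499 = 1.085
During 40.3 years of lab time, the oscillator's proper time advances by τ = Δt/γ = 40.3/1.085 = 37.15 years = 1.173×10⁹ s.
N = f × τ = 4.503×10⁵ × 1.173×10⁹ = 5.280×10¹⁴.

N = 5.28×10¹⁴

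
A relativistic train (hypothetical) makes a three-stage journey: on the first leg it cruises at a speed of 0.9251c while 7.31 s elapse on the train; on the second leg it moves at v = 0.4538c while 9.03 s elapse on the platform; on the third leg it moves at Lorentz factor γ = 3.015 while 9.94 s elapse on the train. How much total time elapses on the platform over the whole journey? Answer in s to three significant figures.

Leg 1: γ = 1/√(1 − 0.9251²) = 1/√0.1442 = 2.633; Δt_1 = 2.633 × 7.31 = 19.25 s.
Leg 2: 9.03 s is already measured on the platform.
Leg 3: γ = 3.015; Δt_3 = 3.015 × 9.94 = 29.97 s.
Total: 19.25 + 9.030 + 29.97 s.

Δt = 58.2 s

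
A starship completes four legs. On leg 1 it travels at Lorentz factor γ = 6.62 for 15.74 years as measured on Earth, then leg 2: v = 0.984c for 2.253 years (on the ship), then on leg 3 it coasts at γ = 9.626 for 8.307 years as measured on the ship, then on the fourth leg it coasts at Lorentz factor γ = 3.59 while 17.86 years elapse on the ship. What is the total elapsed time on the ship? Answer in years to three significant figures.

Leg 1: γ = 6.62; τ_1 = 15.74/6.620 = 2.378 years.
Leg 2: 2.253 years is already measured on the ship.
Leg 3: 8.307 years is already measured on the ship.
Leg 4: 17.86 years is already measured on the ship.
Total: 2.378 + 2.253 + 8.307 + 17.86 years.

τ = 30.8 years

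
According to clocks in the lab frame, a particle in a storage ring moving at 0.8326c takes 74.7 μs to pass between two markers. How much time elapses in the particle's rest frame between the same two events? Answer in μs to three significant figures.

γ = 1/√(1 − 0.8326²) = 1/√0.3068 = 1.805
The interval measured in the lab frame is the dilated one; the clock in the particle's rest frame measures the proper time τ = Δt/γ = 74.7/1.805 μs.

τ = 41.4 μs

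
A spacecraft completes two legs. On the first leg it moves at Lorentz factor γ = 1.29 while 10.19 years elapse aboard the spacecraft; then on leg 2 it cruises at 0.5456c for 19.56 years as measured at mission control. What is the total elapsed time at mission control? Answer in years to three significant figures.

Leg 1: γ = 1.29; Δt_1 = 1.290 × 10.19 = 13.15 years.
Leg 2: 19.56 years is already measured at mission control.
Total: 13.15 + 19.56 years.

Δt = 32.7 years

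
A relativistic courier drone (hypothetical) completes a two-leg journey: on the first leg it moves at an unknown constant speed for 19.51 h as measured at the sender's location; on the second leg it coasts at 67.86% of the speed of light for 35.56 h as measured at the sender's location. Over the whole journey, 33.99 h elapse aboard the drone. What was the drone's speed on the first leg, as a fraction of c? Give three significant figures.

β = 0.915

Leg 1: speed unknown; τ_1 = 19.51/γ_1.
Leg 2: β = 0.6786; γ = 1/√(1 − 0.6786²) = 1/√0.5395 = 1.361; τ_2 = 35.56/1.361 = 26.12 h.
Total proper time: τ_1 + 26.12 = 33.99, so τ_1 = 33.99 − 26.12 = 7.871 h.
γ_1 = 19.51/7.871 = 2.479; β = √(1 − 1/γ²) = √0.8372.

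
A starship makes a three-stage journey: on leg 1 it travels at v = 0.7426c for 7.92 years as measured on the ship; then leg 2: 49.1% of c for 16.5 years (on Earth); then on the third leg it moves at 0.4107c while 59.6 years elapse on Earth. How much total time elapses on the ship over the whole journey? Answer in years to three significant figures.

Leg 1: 7.92 years is already measured on the ship.
Leg 2: β = 0.491; γ = 1/√(1 − 0.491²) = 1/√0.7589 = 1.148; τ_2 = 16.5/1.148 = 14.37 years.
Leg 3: γ = 1/√(1 − 0.4107²) = 1/√0.8313 = 1.097; τ_3 = 59.6/1.097 = 54.34 years.
Total: 7.920 + 14.37 + 54.34 years.

τ = 76.6 years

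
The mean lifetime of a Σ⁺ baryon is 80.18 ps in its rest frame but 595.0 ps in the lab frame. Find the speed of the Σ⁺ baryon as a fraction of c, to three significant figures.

γ = Δt/τ₀ = 595.0/80.18 = 7.421
β = √(1 − 1/γ²) = √(1 − 0.01816) = √0.9818

v = 0.991c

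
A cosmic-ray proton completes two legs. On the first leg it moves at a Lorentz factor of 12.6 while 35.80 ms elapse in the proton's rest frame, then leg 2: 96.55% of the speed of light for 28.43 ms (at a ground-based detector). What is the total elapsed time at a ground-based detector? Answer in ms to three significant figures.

Δt = 480 ms

Leg 1: γ = 12.6; Δt_1 = 12.60 × 35.80 = 451.1 ms.
Leg 2: 28.43 ms is already measured at a ground-based detector.
Total: 451.1 + 28.43 ms.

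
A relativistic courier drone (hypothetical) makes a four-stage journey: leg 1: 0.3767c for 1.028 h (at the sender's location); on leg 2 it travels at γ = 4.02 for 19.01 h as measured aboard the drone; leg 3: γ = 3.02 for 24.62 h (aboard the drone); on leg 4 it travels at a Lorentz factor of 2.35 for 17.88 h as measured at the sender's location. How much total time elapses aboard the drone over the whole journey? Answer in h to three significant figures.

τ = 52.2 h

Leg 1: γ = 1/√(1 − 0.3767²) = 1/√0.8581 = 1.080; τ_1 = 1.028/1.080 = 0.9523 h.
Leg 2: 19.01 h is already measured aboard the drone.
Leg 3: 24.62 h is already measured aboard the drone.
Leg 4: γ = 2.35; τ_4 = 17.88/2.350 = 7.609 h.
Total: 0.9523 + 19.01 + 24.62 + 7.609 h.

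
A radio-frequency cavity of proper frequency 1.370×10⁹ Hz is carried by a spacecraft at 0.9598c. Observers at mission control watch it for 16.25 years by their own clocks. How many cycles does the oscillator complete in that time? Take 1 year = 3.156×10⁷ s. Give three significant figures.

γ = 1/√(1 − 0.9598²) = 1/√0.07878 = 3.563
During 16.25 years of lab time, the oscillator's proper time advances by τ = Δt/γ = 16.25/3.563 = 4.561 years = 1.439×10⁸ s.
N = f × τ = 1.370×10⁹ × 1.439×10⁸ = 1.972×10¹⁷.

N = 1.97×10¹⁷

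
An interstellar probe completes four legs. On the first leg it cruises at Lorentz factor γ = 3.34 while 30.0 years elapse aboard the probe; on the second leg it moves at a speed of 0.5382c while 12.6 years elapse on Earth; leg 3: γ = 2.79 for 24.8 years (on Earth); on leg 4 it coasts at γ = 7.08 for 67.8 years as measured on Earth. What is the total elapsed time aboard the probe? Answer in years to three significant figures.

Leg 1: 30.0 years is already measured aboard the probe.
Leg 2: γ = 1/√(1 − 0.5382²) = 1/√0.7103 = 1.186; τ_2 = 12.6/1.186 = 10.62 years.
Leg 3: γ = 2.79; τ_3 = 24.8/2.790 = 8.889 years.
Leg 4: γ = 7.08; τ_4 = 67.8/7.080 = 9.576 years.
Total: 30.00 + 10.62 + 8.889 + 9.576 years.

τ = 59.1 years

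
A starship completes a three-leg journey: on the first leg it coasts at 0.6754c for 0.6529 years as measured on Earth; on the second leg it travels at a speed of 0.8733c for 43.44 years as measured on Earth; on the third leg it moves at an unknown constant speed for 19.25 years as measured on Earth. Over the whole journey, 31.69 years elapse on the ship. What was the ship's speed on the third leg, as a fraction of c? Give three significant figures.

β = 0.853

Leg 1: γ = 1/√(1 − 0.6754²) = 1/√0.5438 = 1.356; τ_1 = 0.6529/1.356 = 0.4815 years.
Leg 2: γ = 1/√(1 − 0.8733²) = 1/√0.2373 = 2.053; τ_2 = 43.44/2.053 = 21.16 years.
Leg 3: speed unknown; τ_3 = 19.25/γ_3.
Total proper time: 0.4815 + 21.16 + τ_3 = 31.69, so τ_3 = 31.69 − 21.64 = 10.05 years.
γ_3 = 19.25/10.05 = 1.916; β = √(1 − 1/γ²) = √0.7277.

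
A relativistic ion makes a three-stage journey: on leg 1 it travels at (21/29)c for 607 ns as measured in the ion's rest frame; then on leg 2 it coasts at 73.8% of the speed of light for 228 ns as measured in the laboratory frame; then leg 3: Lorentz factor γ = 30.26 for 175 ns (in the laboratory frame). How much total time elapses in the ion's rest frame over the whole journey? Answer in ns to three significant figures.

τ = 767 ns

Leg 1: 607 ns is already measured in the ion's rest frame.
Leg 2: β = 0.738; γ = 1/√(1 − 0.738²) = 1/√0.4554 = 1.482; τ_2 = 228/1.482 = 153.9 ns.
Leg 3: γ = 30.26; τ_3 = 175/30.26 = 5.783 ns.
Total: 607.0 + 153.9 + 5.783 ns.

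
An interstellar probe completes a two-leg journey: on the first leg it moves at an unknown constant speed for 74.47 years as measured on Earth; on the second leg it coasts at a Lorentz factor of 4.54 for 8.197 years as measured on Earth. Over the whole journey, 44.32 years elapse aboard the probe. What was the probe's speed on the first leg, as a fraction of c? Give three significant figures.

Leg 1: speed unknown; τ_1 = 74.47/γ_1.
Leg 2: γ = 4.54; τ_2 = 8.197/4.540 = 1.806 years.
Total proper time: τ_1 + 1.806 = 44.32, so τ_1 = 44.32 − 1.806 = 42.51 years.
γ_1 = 74.47/42.51 = 1.752; β = √(1 − 1/γ²) = √0.6741.

β = 0.821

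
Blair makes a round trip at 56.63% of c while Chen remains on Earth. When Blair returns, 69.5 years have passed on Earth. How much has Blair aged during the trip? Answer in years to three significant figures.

τ = 57.3 years

β = 0.5663; γ = 1/√(1 − 0.5663²) = 1/√0.6793 = 1.213
Blair's clock measures proper time along the trip: τ = Δt/γ = 69.5/1.213 years.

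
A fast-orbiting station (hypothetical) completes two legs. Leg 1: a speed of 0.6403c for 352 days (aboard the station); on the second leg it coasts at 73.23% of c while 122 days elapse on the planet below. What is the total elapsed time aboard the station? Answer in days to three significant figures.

τ = 435 days

Leg 1: 352 days is already measured aboard the station.
Leg 2: β = 0.7323; γ = 1/√(1 − 0.7323²) = 1/√0.4637 = 1.468; τ_2 = 122/1.468 = 83.08 days.
Total: 352.0 + 83.08 days.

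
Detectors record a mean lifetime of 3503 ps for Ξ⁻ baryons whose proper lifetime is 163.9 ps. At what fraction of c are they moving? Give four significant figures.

γ = Δt/τ₀ = 3503/163.9 = 21.37
β = √(1 − 1/γ²) = √(1 − 0.002189) = √0.9978

v = 0.9989c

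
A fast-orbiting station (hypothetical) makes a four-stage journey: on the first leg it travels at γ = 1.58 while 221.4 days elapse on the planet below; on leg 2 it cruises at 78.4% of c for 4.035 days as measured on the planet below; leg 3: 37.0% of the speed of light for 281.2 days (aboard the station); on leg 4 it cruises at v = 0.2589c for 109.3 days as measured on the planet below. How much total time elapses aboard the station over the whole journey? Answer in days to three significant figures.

Leg 1: γ = 1.58; τ_1 = 221.4/1.580 = 140.1 days.
Leg 2: β = 0.784; γ = 1/√(1 − 0.784²) = 1/√0.3853 = 1.611; τ_2 = 4.035/1.611 = 2.505 days.
Leg 3: 281.2 days is already measured aboard the station.
Leg 4: γ = 1/√(1 − 0.2589²) = 1/√0.9330 = 1.035; τ_4 = 109.3/1.035 = 105.6 days.
Total: 140.1 + 2.505 + 281.2 + 105.6 days.

τ = 529 days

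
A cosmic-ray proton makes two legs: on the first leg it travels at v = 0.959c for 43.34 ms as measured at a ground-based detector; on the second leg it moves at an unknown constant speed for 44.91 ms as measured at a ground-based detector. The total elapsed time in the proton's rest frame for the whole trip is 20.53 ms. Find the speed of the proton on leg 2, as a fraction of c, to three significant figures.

Leg 1: γ = 1/√(1 − 0.959²) = 1/√0.08032 = 3.529; τ_1 = 43.34/3.529 = 12.28 ms.
Leg 2: speed unknown; τ_2 = 44.91/γ_2.
Total proper time: 12.28 + τ_2 = 20.53, so τ_2 = 20.53 − 12.28 = 8.247 ms.
γ_2 = 44.91/8.247 = 5.445; β = √(1 − 1/γ²) = √0.9663.

β = 0.983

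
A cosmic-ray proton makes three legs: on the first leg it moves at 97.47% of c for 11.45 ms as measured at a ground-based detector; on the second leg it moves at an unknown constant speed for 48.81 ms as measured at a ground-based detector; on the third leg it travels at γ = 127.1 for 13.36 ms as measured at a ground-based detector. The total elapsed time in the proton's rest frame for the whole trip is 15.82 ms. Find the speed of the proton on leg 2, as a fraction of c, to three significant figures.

β = 0.963

Leg 1: β = 0.9747; γ = 1/√(1 − 0.9747²) = 1/√0.04996 = 4.474; τ_1 = 11.45/4.474 = 2.559 ms.
Leg 2: speed unknown; τ_2 = 48.81/γ_2.
Leg 3: γ = 127.1; τ_3 = 13.36/127.1 = 0.1051 ms.
Total proper time: 2.559 + τ_2 + 0.1051 = 15.82, so τ_2 = 15.82 − 2.664 = 13.16 ms.
γ_2 = 48.81/13.16 = 3.710; β = √(1 − 1/γ²) = √0.9274.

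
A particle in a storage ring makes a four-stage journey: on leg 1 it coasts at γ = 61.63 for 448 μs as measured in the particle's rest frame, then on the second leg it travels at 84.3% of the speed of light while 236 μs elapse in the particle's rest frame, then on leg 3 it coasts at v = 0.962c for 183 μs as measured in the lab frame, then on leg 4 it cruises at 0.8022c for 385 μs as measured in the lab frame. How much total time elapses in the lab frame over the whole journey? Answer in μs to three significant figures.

Leg 1: γ = 61.63; Δt_1 = 61.63 × 448 = 2.761×10⁴ μs.
Leg 2: β = 0.843; γ = 1/√(1 − 0.843²) = 1/√0.2894 = 1.859; Δt_2 = 1.859 × 236 = 438.7 μs.
Leg 3: 183 μs is already measured in the lab frame.
Leg 4: 385 μs is already measured in the lab frame.
Total: 2.761×10⁴ + 438.7 + 183.0 + 385.0 μs.

Δt = 2.86×10⁴ μs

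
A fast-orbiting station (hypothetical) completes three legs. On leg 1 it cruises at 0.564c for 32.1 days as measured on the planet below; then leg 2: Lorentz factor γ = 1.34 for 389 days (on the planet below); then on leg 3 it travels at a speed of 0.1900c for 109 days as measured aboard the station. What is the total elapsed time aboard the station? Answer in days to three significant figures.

τ = 426 days

Leg 1: γ = 1/√(1 − 0.564²) = 1/√0.6819 = 1.211; τ_1 = 32.1/1.211 = 26.51 days.
Leg 2: γ = 1.34; τ_2 = 389/1.340 = 290.3 days.
Leg 3: 109 days is already measured aboard the station.
Total: 26.51 + 290.3 + 109.0 days.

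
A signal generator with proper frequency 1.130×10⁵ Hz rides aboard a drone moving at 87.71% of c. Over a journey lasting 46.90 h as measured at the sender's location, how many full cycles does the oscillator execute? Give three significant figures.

β = 0.8771; γ = 1/√(1 − 0.8771²) = 1/√0.2307 = 2.082
The oscillator's own cycle count is N = f × τ where τ is the proper time aboard the drone. τ = Δt/γ = 46.90/2.082 = 22.53 h = 8.110×10⁴ s.
N = 1.130×10⁵ × 8.110×10⁴ = 9.164×10⁹.

N = 9.16×10⁹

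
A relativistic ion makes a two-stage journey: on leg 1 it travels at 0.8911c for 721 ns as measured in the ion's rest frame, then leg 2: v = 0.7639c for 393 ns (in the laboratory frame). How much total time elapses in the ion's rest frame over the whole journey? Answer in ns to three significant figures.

Leg 1: 721 ns is already measured in the ion's rest frame.
Leg 2: γ = 1/√(1 − 0.7639²) = 1/√0.4165 = 1.550; τ_2 = 393/1.550 = 253.6 ns.
Total: 721.0 + 253.6 ns.

τ = 975 ns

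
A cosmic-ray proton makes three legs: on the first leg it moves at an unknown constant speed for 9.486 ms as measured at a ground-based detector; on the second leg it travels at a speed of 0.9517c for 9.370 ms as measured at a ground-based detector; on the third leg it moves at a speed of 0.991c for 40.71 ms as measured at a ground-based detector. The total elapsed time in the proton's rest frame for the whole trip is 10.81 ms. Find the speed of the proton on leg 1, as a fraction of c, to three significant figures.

Leg 1: speed unknown; τ_1 = 9.486/γ_1.
Leg 2: γ = 1/√(1 − 0.9517²) = 1/√0.09427 = 3.257; τ_2 = 9.370/3.257 = 2.877 ms.
Leg 3: γ = 1/√(1 − 0.991²) = 1/√0.01792 = 7.470; τ_3 = 40.71/7.470 = 5.450 ms.
Total proper time: τ_1 + 2.877 + 5.450 = 10.81, so τ_1 = 10.81 − 8.326 = 2.484 ms.
γ_1 = 9.486/2.484 = 3.819; β = √(1 − 1/γ²) = √0.9315.

β = 0.965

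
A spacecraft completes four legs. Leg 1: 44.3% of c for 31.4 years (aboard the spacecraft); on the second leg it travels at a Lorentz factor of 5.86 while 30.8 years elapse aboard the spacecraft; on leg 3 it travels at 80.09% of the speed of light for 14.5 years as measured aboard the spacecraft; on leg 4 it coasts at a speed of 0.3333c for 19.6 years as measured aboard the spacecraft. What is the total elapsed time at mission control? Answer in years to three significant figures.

Leg 1: β = 0.443; γ = 1/√(1 − 0.443²) = 1/√0.8038 = 1.115; Δt_1 = 1.115 × 31.4 = 35.02 years.
Leg 2: γ = 5.86; Δt_2 = 5.860 × 30.8 = 180.5 years.
Leg 3: β = 0.8009; γ = 1/√(1 − 0.8009²) = 1/√0.3586 = 1.670; Δt_3 = 1.670 × 14.5 = 24.22 years.
Leg 4: γ = 1/√(1 − 0.3333²) = 1/√0.8889 = 1.061; Δt_4 = 1.061 × 19.6 = 20.79 years.
Total: 35.02 + 180.5 + 24.22 + 20.79 years.

Δt = 261 years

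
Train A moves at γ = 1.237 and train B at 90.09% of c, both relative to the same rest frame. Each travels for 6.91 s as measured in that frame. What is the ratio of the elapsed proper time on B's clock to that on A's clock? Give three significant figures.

A: γ = 1.237. B: β = 0.9009; γ = 1/√(1 − 0.9009²) = 1/√0.1884 = 2.304.
τ_A/τ_B = γ_B/γ_A = 2.304/1.237 = 1.863, so τ_B/τ_A = 0.5369.

τ_B/τ_A = 0.537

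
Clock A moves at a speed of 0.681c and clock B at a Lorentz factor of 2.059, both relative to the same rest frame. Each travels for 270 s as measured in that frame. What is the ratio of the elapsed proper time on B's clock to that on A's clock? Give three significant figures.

A: γ = 1/√(1 − 0.681²) = 1/√0.5362 = 1.366. B: γ = 2.059.
τ_A/τ_B = γ_B/γ_A = 2.059/1.366 = 1.508, so τ_B/τ_A = 0.6632.

τ_B/τ_A = 0.663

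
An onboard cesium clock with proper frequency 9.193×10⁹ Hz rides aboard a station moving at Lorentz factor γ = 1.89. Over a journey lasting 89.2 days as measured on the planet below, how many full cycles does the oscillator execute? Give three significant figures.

γ = 1.89
The oscillator's own cycle count is N = f × τ where τ is the proper time aboard the station. τ = Δt/γ = 89.2/1.890 = 47.20 days = 4.078×10⁶ s.
N = 9.193×10⁹ × 4.078×10⁶ = 3.749×10¹⁶.

N = 3.75×10¹⁶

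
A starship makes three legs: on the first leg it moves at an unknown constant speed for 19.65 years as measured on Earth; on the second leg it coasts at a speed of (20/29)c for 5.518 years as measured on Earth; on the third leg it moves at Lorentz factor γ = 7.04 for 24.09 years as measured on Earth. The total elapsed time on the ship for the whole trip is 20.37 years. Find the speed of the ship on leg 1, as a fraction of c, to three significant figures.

β = 0.752

Leg 1: speed unknown; τ_1 = 19.65/γ_1.
Leg 2: γ = 1/√(1 − (20/29)²) = 29/21 ≈ 1.381; τ_2 = 5.518/1.381 = 3.996 years.
Leg 3: γ = 7.04; τ_3 = 24.09/7.040 = 3.422 years.
Total proper time: τ_1 + 3.996 + 3.422 = 20.37, so τ_1 = 20.37 − 7.418 = 12.95 years.
γ_1 = 19.65/12.95 = 1.517; β = √(1 − 1/γ²) = √0.5655.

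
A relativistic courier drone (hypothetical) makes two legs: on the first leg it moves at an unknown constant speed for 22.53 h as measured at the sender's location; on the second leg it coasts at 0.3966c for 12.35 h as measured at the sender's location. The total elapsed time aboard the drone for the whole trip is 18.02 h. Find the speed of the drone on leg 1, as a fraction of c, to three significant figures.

β = 0.955

Leg 1: speed unknown; τ_1 = 22.53/γ_1.
Leg 2: γ = 1/√(1 − 0.3966²) = 1/√0.8427 = 1.089; τ_2 = 12.35/1.089 = 11.34 h.
Total proper time: τ_1 + 11.34 = 18.02, so τ_1 = 18.02 − 11.34 = 6.683 h.
γ_1 = 22.53/6.683 = 3.371; β = √(1 − 1/γ²) = √0.9120.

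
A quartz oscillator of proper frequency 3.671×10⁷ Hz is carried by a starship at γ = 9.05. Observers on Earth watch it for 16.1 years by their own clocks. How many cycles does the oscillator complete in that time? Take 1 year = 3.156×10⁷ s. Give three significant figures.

N = 2.06×10¹⁵

γ = 9.05
During 16.1 years of lab time, the oscillator's proper time advances by τ = Δt/γ = 16.1/9.050 = 1.779 years = 5.615×10⁷ s.
N = f × τ = 3.671×10⁷ × 5.615×10⁷ = 2.061×10¹⁵.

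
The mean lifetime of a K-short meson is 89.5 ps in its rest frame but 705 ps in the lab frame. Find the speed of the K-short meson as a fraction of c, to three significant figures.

γ = Δt/τ₀ = 705/89.5 = 7.877
β = √(1 − 1/γ²) = √(1 − 0.01612) = √0.9839

v = 0.992c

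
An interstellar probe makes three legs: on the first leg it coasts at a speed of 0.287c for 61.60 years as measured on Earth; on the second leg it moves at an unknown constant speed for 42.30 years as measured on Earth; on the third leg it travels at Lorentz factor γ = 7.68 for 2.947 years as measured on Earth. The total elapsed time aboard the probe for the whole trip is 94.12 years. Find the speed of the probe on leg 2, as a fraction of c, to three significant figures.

Leg 1: γ = 1/√(1 − 0.287²) = 1/√0.9176 = 1.044; τ_1 = 61.60/1.044 = 59.01 years.
Leg 2: speed unknown; τ_2 = 42.30/γ_2.
Leg 3: γ = 7.68; τ_3 = 2.947/7.680 = 0.3837 years.
Total proper time: 59.01 + τ_2 + 0.3837 = 94.12, so τ_2 = 94.12 − 59.39 = 34.73 years.
γ_2 = 42.30/34.73 = 1.218; β = √(1 − 1/γ²) = √0.3260.

β = 0.571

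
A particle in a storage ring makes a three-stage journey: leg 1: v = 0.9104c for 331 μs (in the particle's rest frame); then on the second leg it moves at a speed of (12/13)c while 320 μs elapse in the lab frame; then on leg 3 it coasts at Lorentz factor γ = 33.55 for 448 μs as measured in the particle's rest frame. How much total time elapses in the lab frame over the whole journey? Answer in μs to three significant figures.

Δt = 1.62×10⁴ μs

Leg 1: γ = 1/√(1 − 0.9104²) = 1/√0.1712 = 2.417; Δt_1 = 2.417 × 331 = 800.0 μs.
Leg 2: 320 μs is already measured in the lab frame.
Leg 3: γ = 33.55; Δt_3 = 33.55 × 448 = 1.503×10⁴ μs.
Total: 800.0 + 320.0 + 1.503×10⁴ μs.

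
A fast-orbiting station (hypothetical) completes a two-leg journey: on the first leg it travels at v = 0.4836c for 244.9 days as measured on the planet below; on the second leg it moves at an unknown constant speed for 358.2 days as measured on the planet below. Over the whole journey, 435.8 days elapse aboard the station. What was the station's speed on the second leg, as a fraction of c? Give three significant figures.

Leg 1: γ = 1/√(1 − 0.4836²) = 1/√0.7661 = 1.142; τ_1 = 244.9/1.142 = 214.4 days.
Leg 2: speed unknown; τ_2 = 358.2/γ_2.
Total proper time: 214.4 + τ_2 = 435.8, so τ_2 = 435.8 − 214.4 = 221.4 days.
γ_2 = 358.2/221.4 = 1.618; β = √(1 − 1/γ²) = √0.6178.

β = 0.786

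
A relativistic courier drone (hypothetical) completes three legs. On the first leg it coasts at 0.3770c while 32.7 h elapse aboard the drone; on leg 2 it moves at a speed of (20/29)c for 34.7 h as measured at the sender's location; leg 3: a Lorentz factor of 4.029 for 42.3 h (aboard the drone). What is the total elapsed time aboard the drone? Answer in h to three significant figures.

Leg 1: 32.7 h is already measured aboard the drone.
Leg 2: γ = 1/√(1 − (20/29)²) = 29/21 ≈ 1.381; τ_2 = 34.7/1.381 = 25.13 h.
Leg 3: 42.3 h is already measured aboard the drone.
Total: 32.70 + 25.13 + 42.30 h.

τ = 100 h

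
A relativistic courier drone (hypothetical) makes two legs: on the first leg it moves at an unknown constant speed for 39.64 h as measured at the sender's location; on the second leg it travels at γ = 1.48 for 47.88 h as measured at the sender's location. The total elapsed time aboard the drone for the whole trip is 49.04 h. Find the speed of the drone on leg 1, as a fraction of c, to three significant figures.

Leg 1: speed unknown; τ_1 = 39.64/γ_1.
Leg 2: γ = 1.48; τ_2 = 47.88/1.480 = 32.35 h.
Total proper time: τ_1 + 32.35 = 49.04, so τ_1 = 49.04 − 32.35 = 16.69 h.
γ_1 = 39.64/16.69 = 2.375; β = √(1 − 1/γ²) = √0.8228.

β = 0.907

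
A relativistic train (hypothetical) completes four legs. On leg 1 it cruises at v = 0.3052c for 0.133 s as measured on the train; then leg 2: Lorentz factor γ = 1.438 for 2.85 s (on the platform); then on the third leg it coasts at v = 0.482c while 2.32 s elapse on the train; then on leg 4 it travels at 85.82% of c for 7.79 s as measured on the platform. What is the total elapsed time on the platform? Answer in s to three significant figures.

Δt = 13.4 s

Leg 1: γ = 1/√(1 − 0.3052²) = 1/√0.9069 = 1.050; Δt_1 = 1.050 × 0.133 = 0.1397 s.
Leg 2: 2.85 s is already measured on the platform.
Leg 3: γ = 1/√(1 − 0.482²) = 1/√0.7677 = 1.141; Δt_3 = 1.141 × 2.32 = 2.648 s.
Leg 4: 7.79 s is already measured on the platform.
Total: 0.1397 + 2.850 + 2.648 + 7.790 s.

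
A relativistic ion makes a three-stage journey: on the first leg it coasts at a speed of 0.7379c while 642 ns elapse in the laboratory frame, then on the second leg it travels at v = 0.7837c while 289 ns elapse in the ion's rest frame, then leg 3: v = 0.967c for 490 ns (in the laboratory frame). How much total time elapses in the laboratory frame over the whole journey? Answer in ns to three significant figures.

Δt = 1600 ns

Leg 1: 642 ns is already measured in the laboratory frame.
Leg 2: γ = 1/√(1 − 0.7837²) = 1/√0.3858 = 1.610; Δt_2 = 1.610 × 289 = 465.3 ns.
Leg 3: 490 ns is already measured in the laboratory frame.
Total: 642.0 + 465.3 + 490.0 ns.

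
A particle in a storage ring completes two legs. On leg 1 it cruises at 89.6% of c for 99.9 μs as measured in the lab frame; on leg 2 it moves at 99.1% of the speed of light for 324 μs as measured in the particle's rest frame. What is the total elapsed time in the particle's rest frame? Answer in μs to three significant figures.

Leg 1: β = 0.896; γ = 1/√(1 − 0.896²) = 1/√0.1972 = 2.252; τ_1 = 99.9/2.252 = 44.36 μs.
Leg 2: 324 μs is already measured in the particle's rest frame.
Total: 44.36 + 324.0 μs.

τ = 368 μs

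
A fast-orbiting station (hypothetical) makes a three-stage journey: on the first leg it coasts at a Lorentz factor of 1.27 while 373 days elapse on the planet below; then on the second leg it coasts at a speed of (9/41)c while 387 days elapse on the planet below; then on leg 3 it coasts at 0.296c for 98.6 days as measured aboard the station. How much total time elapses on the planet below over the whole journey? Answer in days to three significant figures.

Δt = 863 days

Leg 1: 373 days is already measured on the planet below.
Leg 2: 387 days is already measured on the planet below.
Leg 3: γ = 1/√(1 − 0.296²) = 1/√0.9124 = 1.047; Δt_3 = 1.047 × 98.6 = 103.2 days.
Total: 373.0 + 387.0 + 103.2 days.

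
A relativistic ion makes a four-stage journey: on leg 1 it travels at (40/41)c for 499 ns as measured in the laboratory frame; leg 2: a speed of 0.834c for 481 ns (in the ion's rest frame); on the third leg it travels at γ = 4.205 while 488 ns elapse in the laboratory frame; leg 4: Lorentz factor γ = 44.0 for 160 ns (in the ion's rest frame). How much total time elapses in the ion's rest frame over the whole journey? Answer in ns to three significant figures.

τ = 867 ns

Leg 1: γ = 1/√(1 − (40/41)²) = 41/9 ≈ 4.556; τ_1 = 499/4.556 = 109.5 ns.
Leg 2: 481 ns is already measured in the ion's rest frame.
Leg 3: γ = 4.205; τ_3 = 488/4.205 = 116.1 ns.
Leg 4: 160 ns is already measured in the ion's rest frame.
Total: 109.5 + 481.0 + 116.1 + 160.0 ns.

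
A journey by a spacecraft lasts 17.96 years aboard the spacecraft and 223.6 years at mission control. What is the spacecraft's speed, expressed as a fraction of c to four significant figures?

v = 0.9968c

The proper time is measured aboard the spacecraft (both events occur at the spacecraft's location); Δt is measured at mission control. γ = Δt/τ = 223.6/17.96 = 12.45.
β = √(1 − 1/γ²) = √(1 − 0.006452) = √0.9935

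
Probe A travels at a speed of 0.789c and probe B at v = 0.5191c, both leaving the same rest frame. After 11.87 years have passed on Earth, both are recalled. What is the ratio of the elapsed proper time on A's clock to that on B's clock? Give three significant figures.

τ_A/τ_B = 0.719

A: γ = 1/√(1 − 0.789²) = 1/√0.3775 = 1.628. B: γ = 1/√(1 − 0.5191²) = 1/√0.7305 = 1.170.
τ_A/τ_B = γ_B/γ_A = 1.170/1.628 = 0.7188, so τ_A/τ_B = 0.7188.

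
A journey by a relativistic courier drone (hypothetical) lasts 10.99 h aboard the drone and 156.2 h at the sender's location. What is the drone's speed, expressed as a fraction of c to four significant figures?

The proper time is measured aboard the drone (both events occur at the drone's location); Δt is measured at the sender's location. γ = Δt/τ = 156.2/10.99 = 14.21.
β = √(1 − 1/γ²) = √(1 − 0.004950) = √0.9950

β = 0.9975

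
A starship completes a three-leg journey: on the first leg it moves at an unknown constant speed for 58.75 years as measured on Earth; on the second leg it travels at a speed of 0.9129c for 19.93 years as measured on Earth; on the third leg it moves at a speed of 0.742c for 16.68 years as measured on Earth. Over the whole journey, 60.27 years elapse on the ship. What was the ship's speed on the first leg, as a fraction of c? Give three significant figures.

β = 0.717

Leg 1: speed unknown; τ_1 = 58.75/γ_1.
Leg 2: γ = 1/√(1 − 0.9129²) = 1/√0.1666 = 2.450; τ_2 = 19.93/2.450 = 8.135 years.
Leg 3: γ = 1/√(1 − 0.742²) = 1/√0.4494 = 1.492; τ_3 = 16.68/1.492 = 11.18 years.
Total proper time: τ_1 + 8.135 + 11.18 = 60.27, so τ_1 = 60.27 − 19.32 = 40.95 years.
γ_1 = 58.75/40.95 = 1.435; β = √(1 − 1/γ²) = √0.5141.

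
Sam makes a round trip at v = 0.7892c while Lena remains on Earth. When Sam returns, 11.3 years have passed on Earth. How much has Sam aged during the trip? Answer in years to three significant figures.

τ = 6.94 years

γ = 1/√(1 − 0.7892²) = 1/√0.3772 = 1.628
Sam's clock measures proper time along the trip: τ = Δt/γ = 11.3/1.628 years.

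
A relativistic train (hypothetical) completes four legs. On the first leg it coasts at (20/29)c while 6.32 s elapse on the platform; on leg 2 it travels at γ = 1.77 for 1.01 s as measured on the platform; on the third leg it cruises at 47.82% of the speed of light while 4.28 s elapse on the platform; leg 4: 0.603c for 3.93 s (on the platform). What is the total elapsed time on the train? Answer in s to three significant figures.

Leg 1: γ = 1/√(1 − (20/29)²) = 29/21 ≈ 1.381; τ_1 = 6.32/1.381 = 4.577 s.
Leg 2: γ = 1.77; τ_2 = 1.01/1.770 = 0.5706 s.
Leg 3: β = 0.4782; γ = 1/√(1 − 0.4782²) = 1/√0.7713 = 1.139; τ_3 = 4.28/1.139 = 3.759 s.
Leg 4: γ = 1/√(1 − 0.603²) = 1/√0.6364 = 1.254; τ_4 = 3.93/1.254 = 3.135 s.
Total: 4.577 + 0.5706 + 3.759 + 3.135 s.

τ = 12.0 s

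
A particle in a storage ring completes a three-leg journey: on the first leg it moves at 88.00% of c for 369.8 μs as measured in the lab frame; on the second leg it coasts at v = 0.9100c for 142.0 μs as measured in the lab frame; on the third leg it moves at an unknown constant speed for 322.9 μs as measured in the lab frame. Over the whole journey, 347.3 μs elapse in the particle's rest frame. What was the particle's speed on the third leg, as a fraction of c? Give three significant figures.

Leg 1: β = 0.8800; γ = 1/√(1 − 0.8800²) = 1/√0.2256 = 2.105; τ_1 = 369.8/2.105 = 175.6 μs.
Leg 2: γ = 1/√(1 − 0.9100²) = 1/√0.1719 = 2.412; τ_2 = 142.0/2.412 = 58.87 μs.
Leg 3: speed unknown; τ_3 = 322.9/γ_3.
Total proper time: 175.6 + 58.87 + τ_3 = 347.3, so τ_3 = 347.3 − 234.5 = 112.8 μs.
γ_3 = 322.9/112.8 = 2.863; β = √(1 − 1/γ²) = √0.8780.

β = 0.937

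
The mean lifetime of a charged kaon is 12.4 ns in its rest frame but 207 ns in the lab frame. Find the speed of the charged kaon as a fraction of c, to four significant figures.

v = 0.9982c

γ = Δt/τ₀ = 207/12.4 = 16.69
β = √(1 − 1/γ²) = √(1 − 0.003588) = √0.9964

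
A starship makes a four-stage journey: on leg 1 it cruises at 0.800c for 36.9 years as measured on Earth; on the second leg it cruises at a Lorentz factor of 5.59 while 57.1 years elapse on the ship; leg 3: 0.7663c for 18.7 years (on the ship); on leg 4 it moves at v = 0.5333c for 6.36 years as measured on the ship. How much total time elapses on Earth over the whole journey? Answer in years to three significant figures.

Δt = 393 years

Leg 1: 36.9 years is already measured on Earth.
Leg 2: γ = 5.59; Δt_2 = 5.590 × 57.1 = 319.2 years.
Leg 3: γ = 1/√(1 − 0.7663²) = 1/√0.4128 = 1.556; Δt_3 = 1.556 × 18.7 = 29.11 years.
Leg 4: γ = 1/√(1 − 0.5333²) = 1/√0.7156 = 1.182; Δt_4 = 1.182 × 6.36 = 7.518 years.
Total: 36.90 + 319.2 + 29.11 + 7.518 years.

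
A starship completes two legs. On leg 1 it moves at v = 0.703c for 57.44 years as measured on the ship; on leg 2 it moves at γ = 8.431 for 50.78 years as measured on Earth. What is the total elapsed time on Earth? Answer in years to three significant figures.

Leg 1: γ = 1/√(1 − 0.703²) = 1/√0.5058 = 1.406; Δt_1 = 1.406 × 57.44 = 80.77 years.
Leg 2: 50.78 years is already measured on Earth.
Total: 80.77 + 50.78 years.

Δt = 132 years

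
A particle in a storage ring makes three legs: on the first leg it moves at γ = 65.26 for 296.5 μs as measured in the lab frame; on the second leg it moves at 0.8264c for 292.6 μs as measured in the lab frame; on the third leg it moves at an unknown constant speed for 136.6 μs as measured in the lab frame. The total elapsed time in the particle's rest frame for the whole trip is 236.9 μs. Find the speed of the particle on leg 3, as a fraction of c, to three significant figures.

β = 0.869

Leg 1: γ = 65.26; τ_1 = 296.5/65.26 = 4.543 μs.
Leg 2: γ = 1/√(1 − 0.8264²) = 1/√0.3171 = 1.776; τ_2 = 292.6/1.776 = 164.8 μs.
Leg 3: speed unknown; τ_3 = 136.6/γ_3.
Total proper time: 4.543 + 164.8 + τ_3 = 236.9, so τ_3 = 236.9 − 169.3 = 67.60 μs.
γ_3 = 136.6/67.60 = 2.021; β = √(1 − 1/γ²) = √0.7551.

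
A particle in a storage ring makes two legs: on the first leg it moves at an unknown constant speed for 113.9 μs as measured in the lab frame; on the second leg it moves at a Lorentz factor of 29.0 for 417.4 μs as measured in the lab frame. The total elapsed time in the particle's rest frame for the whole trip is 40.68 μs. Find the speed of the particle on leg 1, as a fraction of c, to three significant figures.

Leg 1: speed unknown; τ_1 = 113.9/γ_1.
Leg 2: γ = 29.0; τ_2 = 417.4/29.00 = 14.39 μs.
Total proper time: τ_1 + 14.39 = 40.68, so τ_1 = 40.68 − 14.39 = 26.29 μs.
γ_1 = 113.9/26.29 = 4.333; β = √(1 − 1/γ²) = √0.9467.

β = 0.973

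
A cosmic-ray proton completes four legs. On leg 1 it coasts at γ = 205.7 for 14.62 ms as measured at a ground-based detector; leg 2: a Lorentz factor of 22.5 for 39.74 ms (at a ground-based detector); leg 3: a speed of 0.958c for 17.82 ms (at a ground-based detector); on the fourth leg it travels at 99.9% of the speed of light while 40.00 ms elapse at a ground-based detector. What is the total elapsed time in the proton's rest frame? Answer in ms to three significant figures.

Leg 1: γ = 205.7; τ_1 = 14.62/205.7 = 0.07107 ms.
Leg 2: γ = 22.5; τ_2 = 39.74/22.50 = 1.766 ms.
Leg 3: γ = 1/√(1 − 0.958²) = 1/√0.08224 = 3.487; τ_3 = 17.82/3.487 = 5.110 ms.
Leg 4: β = 0.999; γ = 1/√(1 − 0.999²) = 1/√0.001999 = 22.37; τ_4 = 40.00/22.37 = 1.788 ms.
Total: 0.07107 + 1.766 + 5.110 + 1.788 ms.

τ = 8.74 ms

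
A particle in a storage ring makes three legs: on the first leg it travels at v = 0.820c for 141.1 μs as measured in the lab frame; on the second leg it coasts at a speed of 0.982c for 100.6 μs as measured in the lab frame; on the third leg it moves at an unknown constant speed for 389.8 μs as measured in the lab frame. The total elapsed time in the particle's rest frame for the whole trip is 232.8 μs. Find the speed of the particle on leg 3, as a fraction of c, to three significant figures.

β = 0.940

Leg 1: γ = 1/√(1 − 0.820²) = 1/√0.3276 = 1.747; τ_1 = 141.1/1.747 = 80.76 μs.
Leg 2: γ = 1/√(1 − 0.982²) = 1/√0.03568 = 5.294; τ_2 = 100.6/5.294 = 19.00 μs.
Leg 3: speed unknown; τ_3 = 389.8/γ_3.
Total proper time: 80.76 + 19.00 + τ_3 = 232.8, so τ_3 = 232.8 − 99.76 = 133.0 μs.
γ_3 = 389.8/133.0 = 2.930; β = √(1 − 1/γ²) = √0.8835.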